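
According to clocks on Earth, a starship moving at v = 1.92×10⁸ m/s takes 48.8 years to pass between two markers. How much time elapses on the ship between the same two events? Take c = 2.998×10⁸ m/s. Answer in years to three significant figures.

τ = 37.5 years

β = 1.92×10⁸/2.998×10⁸ = 0.6404; γ = 1/√(1 − 0.6404²) = 1.302
The interval measured on Earth is the dilated one; the clock on the ship measures the proper time τ = Δt/γ = 48.8/1.302 years.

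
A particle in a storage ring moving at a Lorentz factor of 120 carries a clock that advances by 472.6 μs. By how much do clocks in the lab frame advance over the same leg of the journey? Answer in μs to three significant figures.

Δt = 5.67×10⁴ μs

γ = 120
The interval measured in the particle's rest frame is the proper time (both events occur at the same place in that frame); the lab-frame interval is Δt = γτ = 120.0 × 472.6 μs.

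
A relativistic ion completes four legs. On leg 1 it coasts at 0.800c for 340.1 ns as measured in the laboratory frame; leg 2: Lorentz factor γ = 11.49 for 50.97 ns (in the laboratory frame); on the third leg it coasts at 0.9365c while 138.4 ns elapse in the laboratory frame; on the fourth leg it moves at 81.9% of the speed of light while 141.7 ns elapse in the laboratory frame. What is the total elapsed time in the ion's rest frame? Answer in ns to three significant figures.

τ = 338 ns

Leg 1: γ = 1/√(1 − 0.800²) = 5/3 ≈ 1.667; τ_1 = 340.1/1.667 = 204.1 ns.
Leg 2: γ = 11.49; τ_2 = 50.97/11.49 = 4.436 ns.
Leg 3: γ = 1/√(1 − 0.9365²) = 1/√0.1230 = 2.852; τ_3 = 138.4/2.852 = 48.53 ns.
Leg 4: β = 0.819; γ = 1/√(1 − 0.819²) = 1/√0.3292 = 1.743; τ_4 = 141.7/1.743 = 81.31 ns.
Total: 204.1 + 4.436 + 48.53 + 81.31 ns.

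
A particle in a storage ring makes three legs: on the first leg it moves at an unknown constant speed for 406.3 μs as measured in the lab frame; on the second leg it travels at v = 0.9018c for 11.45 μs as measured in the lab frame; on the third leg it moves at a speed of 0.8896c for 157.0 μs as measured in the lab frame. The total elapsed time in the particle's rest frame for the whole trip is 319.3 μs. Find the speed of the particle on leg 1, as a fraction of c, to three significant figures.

β = 0.802

Leg 1: speed unknown; τ_1 = 406.3/γ_1.
Leg 2: γ = 1/√(1 − 0.9018²) = 1/√0.1868 = 2.314; τ_2 = 11.45/2.314 = 4.948 μs.
Leg 3: γ = 1/√(1 − 0.8896²) = 1/√0.2086 = 2.189; τ_3 = 157.0/2.189 = 71.71 μs.
Total proper time: τ_1 + 4.948 + 71.71 = 319.3, so τ_1 = 319.3 − 76.66 = 242.6 μs.
γ_1 = 406.3/242.6 = 1.674; β = √(1 − 1/γ²) = √0.6433.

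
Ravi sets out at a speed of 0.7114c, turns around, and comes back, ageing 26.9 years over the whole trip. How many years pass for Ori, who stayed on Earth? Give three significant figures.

γ = 1/√(1 − 0.7114²) = 1/√0.4939 = 1.423
Earth-frame duration is the dilated interval: Δt = γτ = 1.423 × 26.9 years.

Δt = 38.3 years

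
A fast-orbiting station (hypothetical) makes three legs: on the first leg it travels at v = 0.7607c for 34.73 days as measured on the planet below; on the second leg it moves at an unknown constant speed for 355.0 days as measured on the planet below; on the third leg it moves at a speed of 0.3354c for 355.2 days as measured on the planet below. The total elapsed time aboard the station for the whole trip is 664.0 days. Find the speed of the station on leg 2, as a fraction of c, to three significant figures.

β = 0.503

Leg 1: γ = 1/√(1 − 0.7607²) = 1/√0.4213 = 1.541; τ_1 = 34.73/1.541 = 22.54 days.
Leg 2: speed unknown; τ_2 = 355.0/γ_2.
Leg 3: γ = 1/√(1 − 0.3354²) = 1/√0.8875 = 1.061; τ_3 = 355.2/1.061 = 334.6 days.
Total proper time: 22.54 + τ_2 + 334.6 = 664.0, so τ_2 = 664.0 − 357.2 = 306.8 days.
γ_2 = 355.0/306.8 = 1.157; β = √(1 − 1/γ²) = √0.2530.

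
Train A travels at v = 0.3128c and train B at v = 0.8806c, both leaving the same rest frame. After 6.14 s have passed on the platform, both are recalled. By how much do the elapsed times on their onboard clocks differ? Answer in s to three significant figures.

A: γ = 1/√(1 − 0.3128²) = 1/√0.9022 = 1.053; τ_A = 6.14/1.053 = 5.832 s.
B: γ = 1/√(1 − 0.8806²) = 1/√0.2245 = 2.110; τ_B = 6.14/2.110 = 2.910 s.

|τ_A − τ_B| = 2.92 s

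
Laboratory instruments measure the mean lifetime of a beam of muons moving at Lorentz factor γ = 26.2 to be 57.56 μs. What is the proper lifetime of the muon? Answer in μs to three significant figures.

τ₀ = 2.20 μs

γ = 26.2
The lab-frame lifetime is the dilated interval; the proper lifetime is τ₀ = Δt/γ = 57.56/26.20 μs.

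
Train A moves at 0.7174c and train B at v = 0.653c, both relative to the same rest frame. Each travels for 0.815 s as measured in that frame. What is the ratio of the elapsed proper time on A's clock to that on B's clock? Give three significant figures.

τ_A/τ_B = 0.920

A: γ = 1/√(1 − 0.7174²) = 1/√0.4853 = 1.435. B: γ = 1/√(1 − 0.653²) = 1/√0.5736 = 1.320.
τ_A/τ_B = γ_B/γ_A = 1.320/1.435 = 0.9199, so τ_A/τ_B = 0.9199.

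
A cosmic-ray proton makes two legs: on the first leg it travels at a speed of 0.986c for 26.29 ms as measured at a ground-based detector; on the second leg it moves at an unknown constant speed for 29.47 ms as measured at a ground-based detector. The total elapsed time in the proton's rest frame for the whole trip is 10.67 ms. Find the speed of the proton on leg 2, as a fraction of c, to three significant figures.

β = 0.977

Leg 1: γ = 1/√(1 − 0.986²) = 1/√0.02780 = 5.997; τ_1 = 26.29/5.997 = 4.384 ms.
Leg 2: speed unknown; τ_2 = 29.47/γ_2.
Total proper time: 4.384 + τ_2 = 10.67, so τ_2 = 10.67 − 4.384 = 6.286 ms.
γ_2 = 29.47/6.286 = 4.688; β = √(1 − 1/γ²) = √0.9545.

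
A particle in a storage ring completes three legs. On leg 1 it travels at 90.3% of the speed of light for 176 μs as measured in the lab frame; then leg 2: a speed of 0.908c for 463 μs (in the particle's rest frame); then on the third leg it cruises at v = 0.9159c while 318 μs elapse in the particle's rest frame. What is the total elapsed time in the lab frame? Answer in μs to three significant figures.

Leg 1: 176 μs is already measured in the lab frame.
Leg 2: γ = 1/√(1 − 0.908²) = 1/√0.1755 = 2.387; Δt_2 = 2.387 × 463 = 1105 μs.
Leg 3: γ = 1/√(1 − 0.9159²) = 1/√0.1611 = 2.491; Δt_3 = 2.491 × 318 = 792.2 μs.
Total: 176.0 + 1105 + 792.2 μs.

Δt = 2070 μs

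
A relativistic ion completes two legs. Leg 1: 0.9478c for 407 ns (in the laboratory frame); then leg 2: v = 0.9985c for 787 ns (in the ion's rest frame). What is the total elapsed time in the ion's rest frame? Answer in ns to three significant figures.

τ = 917 ns

Leg 1: γ = 1/√(1 − 0.9478²) = 1/√0.1017 = 3.136; τ_1 = 407/3.136 = 129.8 ns.
Leg 2: 787 ns is already measured in the ion's rest frame.
Total: 129.8 + 787.0 ns.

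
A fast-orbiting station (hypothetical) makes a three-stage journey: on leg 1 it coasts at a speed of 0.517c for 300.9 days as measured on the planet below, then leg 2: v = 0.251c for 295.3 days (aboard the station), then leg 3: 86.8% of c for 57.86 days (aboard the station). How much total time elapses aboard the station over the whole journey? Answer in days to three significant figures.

τ = 611 days

Leg 1: γ = 1/√(1 − 0.517²) = 1/√0.7327 = 1.168; τ_1 = 300.9/1.168 = 257.6 days.
Leg 2: 295.3 days is already measured aboard the station.
Leg 3: 57.86 days is already measured aboard the station.
Total: 257.6 + 295.3 + 57.86 days.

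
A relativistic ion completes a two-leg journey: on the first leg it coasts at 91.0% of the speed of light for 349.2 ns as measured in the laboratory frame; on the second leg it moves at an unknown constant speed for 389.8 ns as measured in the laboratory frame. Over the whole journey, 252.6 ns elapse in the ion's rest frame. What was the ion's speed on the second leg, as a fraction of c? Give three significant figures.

Leg 1: β = 0.910; γ = 1/√(1 − 0.910²) = 1/√0.1719 = 2.412; τ_1 = 349.2/2.412 = 144.8 ns.
Leg 2: speed unknown; τ_2 = 389.8/γ_2.
Total proper time: 144.8 + τ_2 = 252.6, so τ_2 = 252.6 − 144.8 = 107.8 ns.
γ_2 = 389.8/107.8 = 3.615; β = √(1 − 1/γ²) = √0.9235.

β = 0.961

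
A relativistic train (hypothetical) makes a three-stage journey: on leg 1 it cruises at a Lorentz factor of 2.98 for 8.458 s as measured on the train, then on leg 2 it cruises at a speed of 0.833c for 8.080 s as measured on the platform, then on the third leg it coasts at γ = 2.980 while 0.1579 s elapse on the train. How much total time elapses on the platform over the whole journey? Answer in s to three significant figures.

Δt = 33.8 s

Leg 1: γ = 2.98; Δt_1 = 2.980 × 8.458 = 25.20 s.
Leg 2: 8.080 s is already measured on the platform.
Leg 3: γ = 2.980; Δt_3 = 2.980 × 0.1579 = 0.4705 s.
Total: 25.20 + 8.080 + 0.4705 s.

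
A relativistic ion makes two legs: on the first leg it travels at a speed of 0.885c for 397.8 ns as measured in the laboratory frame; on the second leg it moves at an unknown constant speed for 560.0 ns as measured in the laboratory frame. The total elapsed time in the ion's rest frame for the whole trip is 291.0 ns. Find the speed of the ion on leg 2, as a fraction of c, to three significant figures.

Leg 1: γ = 1/√(1 − 0.885²) = 1/√0.2168 = 2.148; τ_1 = 397.8/2.148 = 185.2 ns.
Leg 2: speed unknown; τ_2 = 560.0/γ_2.
Total proper time: 185.2 + τ_2 = 291.0, so τ_2 = 291.0 − 185.2 = 105.8 ns.
γ_2 = 560.0/105.8 = 5.294; β = √(1 − 1/γ²) = √0.9643.

β = 0.982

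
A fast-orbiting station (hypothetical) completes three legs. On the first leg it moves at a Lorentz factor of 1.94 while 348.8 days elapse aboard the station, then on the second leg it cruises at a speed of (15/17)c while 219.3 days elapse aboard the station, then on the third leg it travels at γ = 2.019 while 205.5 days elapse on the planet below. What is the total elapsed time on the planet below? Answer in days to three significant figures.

Leg 1: γ = 1.94; Δt_1 = 1.940 × 348.8 = 676.7 days.
Leg 2: γ = 1/√(1 − (15/17)²) = 17/8 = 2.125; Δt_2 = 2.125 × 219.3 = 466.0 days.
Leg 3: 205.5 days is already measured on the planet below.
Total: 676.7 + 466.0 + 205.5 days.

Δt = 1350 days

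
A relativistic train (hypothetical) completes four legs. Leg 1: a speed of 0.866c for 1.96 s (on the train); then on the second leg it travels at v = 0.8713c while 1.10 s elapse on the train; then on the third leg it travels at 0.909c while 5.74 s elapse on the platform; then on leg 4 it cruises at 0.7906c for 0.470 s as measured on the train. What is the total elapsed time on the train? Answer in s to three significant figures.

τ = 5.92 s

Leg 1: 1.96 s is already measured on the train.
Leg 2: 1.10 s is already measured on the train.
Leg 3: γ = 1/√(1 − 0.909²) = 1/√0.1737 = 2.399; τ_3 = 5.74/2.399 = 2.392 s.
Leg 4: 0.470 s is already measured on the train.
Total: 1.960 + 1.100 + 2.392 + 0.4700 s.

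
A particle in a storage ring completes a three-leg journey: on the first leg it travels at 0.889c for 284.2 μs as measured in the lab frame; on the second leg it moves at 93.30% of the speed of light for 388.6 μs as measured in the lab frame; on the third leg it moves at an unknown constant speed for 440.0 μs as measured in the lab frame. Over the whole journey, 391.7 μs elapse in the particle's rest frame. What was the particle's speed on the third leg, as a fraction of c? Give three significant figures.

Leg 1: γ = 1/√(1 − 0.889²) = 1/√0.2097 = 2.184; τ_1 = 284.2/2.184 = 130.1 μs.
Leg 2: β = 0.9330; γ = 1/√(1 − 0.9330²) = 1/√0.1295 = 2.779; τ_2 = 388.6/2.779 = 139.8 μs.
Leg 3: speed unknown; τ_3 = 440.0/γ_3.
Total proper time: 130.1 + 139.8 + τ_3 = 391.7, so τ_3 = 391.7 − 270.0 = 121.7 μs.
γ_3 = 440.0/121.7 = 3.615; β = √(1 − 1/γ²) = √0.9235.

β = 0.961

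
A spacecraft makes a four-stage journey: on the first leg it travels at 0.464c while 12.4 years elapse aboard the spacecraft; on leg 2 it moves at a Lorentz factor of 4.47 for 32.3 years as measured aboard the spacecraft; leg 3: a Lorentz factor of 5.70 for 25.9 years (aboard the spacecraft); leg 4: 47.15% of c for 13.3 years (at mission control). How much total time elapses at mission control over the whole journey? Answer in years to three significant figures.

Leg 1: γ = 1/√(1 − 0.464²) = 1/√0.7847 = 1.129; Δt_1 = 1.129 × 12.4 = 14.00 years.
Leg 2: γ = 4.47; Δt_2 = 4.470 × 32.3 = 144.4 years.
Leg 3: γ = 5.70; Δt_3 = 5.700 × 25.9 = 147.6 years.
Leg 4: 13.3 years is already measured at mission control.
Total: 14.00 + 144.4 + 147.6 + 13.30 years.

Δt = 319 years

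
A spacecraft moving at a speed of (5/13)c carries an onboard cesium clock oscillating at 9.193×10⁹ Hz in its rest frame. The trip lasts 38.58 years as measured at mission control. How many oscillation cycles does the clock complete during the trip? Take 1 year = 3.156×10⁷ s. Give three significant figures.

N = 1.03×10¹⁹

γ = 1/√(1 − (5/13)²) = 13/12 ≈ 1.083
The oscillator's own cycle count is N = f × τ where τ is the proper time aboard the spacecraft. τ = Δt/γ = 38.58/1.083 = 35.61 years = 1.124×10⁹ s.
N = 9.193×10⁹ × 1.124×10⁹ = 1.033×10¹⁹.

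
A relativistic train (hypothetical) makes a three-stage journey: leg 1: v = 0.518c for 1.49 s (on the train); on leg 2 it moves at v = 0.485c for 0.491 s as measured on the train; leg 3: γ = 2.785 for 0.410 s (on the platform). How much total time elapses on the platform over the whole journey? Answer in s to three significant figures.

Δt = 2.71 s

Leg 1: γ = 1/√(1 − 0.518²) = 1/√0.7317 = 1.169; Δt_1 = 1.169 × 1.49 = 1.742 s.
Leg 2: γ = 1/√(1 − 0.485²) = 1/√0.7648 = 1.143; Δt_2 = 1.143 × 0.491 = 0.5615 s.
Leg 3: 0.410 s is already measured on the platform.
Total: 1.742 + 0.5615 + 0.4100 s.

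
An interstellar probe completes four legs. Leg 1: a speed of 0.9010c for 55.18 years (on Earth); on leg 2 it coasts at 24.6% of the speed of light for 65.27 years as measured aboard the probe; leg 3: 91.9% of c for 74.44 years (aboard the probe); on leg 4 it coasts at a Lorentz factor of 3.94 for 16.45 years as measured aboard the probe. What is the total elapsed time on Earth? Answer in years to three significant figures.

Δt = 376 years

Leg 1: 55.18 years is already measured on Earth.
Leg 2: β = 0.246; γ = 1/√(1 − 0.246²) = 1/√0.9395 = 1.032; Δt_2 = 1.032 × 65.27 = 67.34 years.
Leg 3: β = 0.919; γ = 1/√(1 − 0.919²) = 1/√0.1554 = 2.536; Δt_3 = 2.536 × 74.44 = 188.8 years.
Leg 4: γ = 3.94; Δt_4 = 3.940 × 16.45 = 64.81 years.
Total: 55.18 + 67.34 + 188.8 + 64.81 years.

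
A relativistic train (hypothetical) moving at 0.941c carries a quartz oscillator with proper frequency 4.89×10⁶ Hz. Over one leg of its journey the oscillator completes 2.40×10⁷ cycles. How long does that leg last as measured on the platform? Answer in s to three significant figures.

γ = 1/√(1 − 0.941²) = 1/√0.1145 = 2.955
Proper time for N cycles: τ = N/f = 2.40×10⁷/(4.89×10⁶) = 4.908×10⁰ s = 4.908 s.
Lab-frame duration Δt = γτ = 2.955 × 4.908 = 14.50 s.

Δt = 14.5 s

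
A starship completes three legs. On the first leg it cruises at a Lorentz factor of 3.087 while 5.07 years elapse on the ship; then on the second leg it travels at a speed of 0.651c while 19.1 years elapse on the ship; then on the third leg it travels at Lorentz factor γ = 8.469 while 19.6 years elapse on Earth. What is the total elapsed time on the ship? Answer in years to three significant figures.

τ = 26.5 years

Leg 1: 5.07 years is already measured on the ship.
Leg 2: 19.1 years is already measured on the ship.
Leg 3: γ = 8.469; τ_3 = 19.6/8.469 = 2.314 years.
Total: 5.070 + 19.10 + 2.314 years.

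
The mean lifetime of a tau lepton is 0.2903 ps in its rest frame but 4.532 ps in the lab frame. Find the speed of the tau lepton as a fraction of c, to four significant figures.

γ = Δt/τ₀ = 4.532/0.2903 = 15.61
β = √(1 − 1/γ²) = √(1 − 0.004103) = √0.9959

β = 0.9979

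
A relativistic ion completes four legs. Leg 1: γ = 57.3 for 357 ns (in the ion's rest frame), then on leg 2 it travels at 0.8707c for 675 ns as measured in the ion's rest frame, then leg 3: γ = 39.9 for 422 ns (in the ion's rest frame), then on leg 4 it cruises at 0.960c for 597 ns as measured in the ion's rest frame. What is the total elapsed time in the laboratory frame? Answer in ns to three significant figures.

Leg 1: γ = 57.3; Δt_1 = 57.30 × 357 = 2.046×10⁴ ns.
Leg 2: γ = 1/√(1 − 0.8707²) = 1/√0.2419 = 2.033; Δt_2 = 2.033 × 675 = 1372 ns.
Leg 3: γ = 39.9; Δt_3 = 39.90 × 422 = 1.684×10⁴ ns.
Leg 4: γ = 1/√(1 − 0.960²) = 25/7 ≈ 3.571; Δt_4 = 3.571 × 597 = 2132 ns.
Total: 2.046×10⁴ + 1372 + 1.684×10⁴ + 2132 ns.

Δt = 4.08×10⁴ ns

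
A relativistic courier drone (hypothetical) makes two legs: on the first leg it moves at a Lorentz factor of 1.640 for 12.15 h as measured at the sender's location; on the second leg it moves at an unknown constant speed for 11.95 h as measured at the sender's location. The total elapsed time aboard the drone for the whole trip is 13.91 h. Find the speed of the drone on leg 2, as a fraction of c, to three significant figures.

Leg 1: γ = 1.640; τ_1 = 12.15/1.640 = 7.409 h.
Leg 2: speed unknown; τ_2 = 11.95/γ_2.
Total proper time: 7.409 + τ_2 = 13.91, so τ_2 = 13.91 − 7.409 = 6.501 h.
γ_2 = 11.95/6.501 = 1.838; β = √(1 − 1/γ²) = √0.7040.

β = 0.839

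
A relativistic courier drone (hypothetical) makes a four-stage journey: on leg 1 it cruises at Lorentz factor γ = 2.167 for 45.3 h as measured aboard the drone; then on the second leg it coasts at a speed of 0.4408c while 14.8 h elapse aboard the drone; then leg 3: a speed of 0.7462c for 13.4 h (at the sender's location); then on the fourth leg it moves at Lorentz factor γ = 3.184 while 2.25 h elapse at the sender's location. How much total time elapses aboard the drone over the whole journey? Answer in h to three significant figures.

Leg 1: 45.3 h is already measured aboard the drone.
Leg 2: 14.8 h is already measured aboard the drone.
Leg 3: γ = 1/√(1 − 0.7462²) = 1/√0.4432 = 1.502; τ_3 = 13.4/1.502 = 8.921 h.
Leg 4: γ = 3.184; τ_4 = 2.25/3.184 = 0.7067 h.
Total: 45.30 + 14.80 + 8.921 + 0.7067 h.

τ = 69.7 h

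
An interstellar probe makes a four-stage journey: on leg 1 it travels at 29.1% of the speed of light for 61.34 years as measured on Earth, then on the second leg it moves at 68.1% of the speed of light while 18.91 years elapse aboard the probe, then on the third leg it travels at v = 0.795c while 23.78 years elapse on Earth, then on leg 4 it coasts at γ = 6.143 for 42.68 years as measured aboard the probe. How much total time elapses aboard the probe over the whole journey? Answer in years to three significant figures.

Leg 1: β = 0.291; γ = 1/√(1 − 0.291²) = 1/√0.9153 = 1.045; τ_1 = 61.34/1.045 = 58.69 years.
Leg 2: 18.91 years is already measured aboard the probe.
Leg 3: γ = 1/√(1 − 0.795²) = 1/√0.3680 = 1.649; τ_3 = 23.78/1.649 = 14.43 years.
Leg 4: 42.68 years is already measured aboard the probe.
Total: 58.69 + 18.91 + 14.43 + 42.68 years.

τ = 135 years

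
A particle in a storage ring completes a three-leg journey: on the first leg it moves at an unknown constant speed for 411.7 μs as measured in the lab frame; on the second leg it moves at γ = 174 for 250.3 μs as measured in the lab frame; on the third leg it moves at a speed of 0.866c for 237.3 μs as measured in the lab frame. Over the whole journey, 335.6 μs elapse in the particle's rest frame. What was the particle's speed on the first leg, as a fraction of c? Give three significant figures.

β = 0.852

Leg 1: speed unknown; τ_1 = 411.7/γ_1.
Leg 2: γ = 174; τ_2 = 250.3/174.0 = 1.439 μs.
Leg 3: γ = 1/√(1 − 0.866²) = 1/√0.2500 = 2.000; τ_3 = 237.3/2.000 = 118.7 μs.
Total proper time: τ_1 + 1.439 + 118.7 = 335.6, so τ_1 = 335.6 − 120.1 = 215.5 μs.
γ_1 = 411.7/215.5 = 1.910; β = √(1 − 1/γ²) = √0.7260.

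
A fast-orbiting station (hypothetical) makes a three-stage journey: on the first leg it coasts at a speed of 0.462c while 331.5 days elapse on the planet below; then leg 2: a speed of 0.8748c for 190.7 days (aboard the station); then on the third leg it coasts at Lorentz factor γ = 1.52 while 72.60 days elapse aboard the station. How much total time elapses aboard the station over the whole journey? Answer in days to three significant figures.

Leg 1: γ = 1/√(1 − 0.462²) = 1/√0.7866 = 1.128; τ_1 = 331.5/1.128 = 294.0 days.
Leg 2: 190.7 days is already measured aboard the station.
Leg 3: 72.60 days is already measured aboard the station.
Total: 294.0 + 190.7 + 72.60 days.

τ = 557 days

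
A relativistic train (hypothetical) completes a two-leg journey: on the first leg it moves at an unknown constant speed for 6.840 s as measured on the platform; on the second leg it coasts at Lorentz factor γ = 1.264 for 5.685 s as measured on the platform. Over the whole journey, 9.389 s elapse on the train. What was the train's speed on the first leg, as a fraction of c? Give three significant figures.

Leg 1: speed unknown; τ_1 = 6.840/γ_1.
Leg 2: γ = 1.264; τ_2 = 5.685/1.264 = 4.498 s.
Total proper time: τ_1 + 4.498 = 9.389, so τ_1 = 9.389 − 4.498 = 4.891 s.
γ_1 = 6.840/4.891 = 1.398; β = √(1 − 1/γ²) = √0.4886.

β = 0.699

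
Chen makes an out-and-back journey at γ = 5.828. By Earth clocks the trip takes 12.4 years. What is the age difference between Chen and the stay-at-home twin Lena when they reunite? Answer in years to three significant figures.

γ = 5.828
Chen's elapsed proper time: τ = 12.4/5.828 = 2.128 years.
Age gap = Δt − τ = 12.4 − 2.128 years.

Δt − τ = 10.3 years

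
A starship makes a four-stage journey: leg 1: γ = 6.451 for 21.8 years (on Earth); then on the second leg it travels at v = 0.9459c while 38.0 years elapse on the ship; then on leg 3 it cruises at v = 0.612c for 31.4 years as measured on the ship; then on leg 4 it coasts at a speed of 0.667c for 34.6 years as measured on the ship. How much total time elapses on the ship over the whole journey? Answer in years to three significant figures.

τ = 107 years

Leg 1: γ = 6.451; τ_1 = 21.8/6.451 = 3.379 years.
Leg 2: 38.0 years is already measured on the ship.
Leg 3: 31.4 years is already measured on the ship.
Leg 4: 34.6 years is already measured on the ship.
Total: 3.379 + 38.00 + 31.40 + 34.60 years.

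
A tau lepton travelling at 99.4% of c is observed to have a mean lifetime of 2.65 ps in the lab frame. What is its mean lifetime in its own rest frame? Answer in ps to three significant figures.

τ₀ = 0.290 ps

β = 0.994; γ = 1/√(1 − 0.994²) = 1/√0.01196 = 9.142
The lab-frame lifetime is the dilated interval; the proper lifetime is τ₀ = Δt/γ = 2.65/9.142 ps.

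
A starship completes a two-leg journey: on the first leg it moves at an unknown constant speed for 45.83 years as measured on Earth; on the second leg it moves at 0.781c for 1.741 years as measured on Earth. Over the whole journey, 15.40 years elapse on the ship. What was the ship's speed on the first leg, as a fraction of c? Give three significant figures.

β = 0.950

Leg 1: speed unknown; τ_1 = 45.83/γ_1.
Leg 2: γ = 1/√(1 − 0.781²) = 1/√0.3900 = 1.601; τ_2 = 1.741/1.601 = 1.087 years.
Total proper time: τ_1 + 1.087 = 15.40, so τ_1 = 15.40 − 1.087 = 14.31 years.
γ_1 = 45.83/14.31 = 3.202; β = √(1 − 1/γ²) = √0.9025.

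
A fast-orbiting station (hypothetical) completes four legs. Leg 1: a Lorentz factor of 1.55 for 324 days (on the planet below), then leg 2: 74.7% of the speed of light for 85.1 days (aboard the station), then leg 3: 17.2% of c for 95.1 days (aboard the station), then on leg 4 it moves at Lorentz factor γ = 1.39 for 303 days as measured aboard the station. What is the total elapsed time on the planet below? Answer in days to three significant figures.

Δt = 970 days

Leg 1: 324 days is already measured on the planet below.
Leg 2: β = 0.747; γ = 1/√(1 − 0.747²) = 1/√0.4420 = 1.504; Δt_2 = 1.504 × 85.1 = 128.0 days.
Leg 3: β = 0.172; γ = 1/√(1 − 0.172²) = 1/√0.9704 = 1.015; Δt_3 = 1.015 × 95.1 = 96.54 days.
Leg 4: γ = 1.39; Δt_4 = 1.390 × 303 = 421.2 days.
Total: 324.0 + 128.0 + 96.54 + 421.2 days.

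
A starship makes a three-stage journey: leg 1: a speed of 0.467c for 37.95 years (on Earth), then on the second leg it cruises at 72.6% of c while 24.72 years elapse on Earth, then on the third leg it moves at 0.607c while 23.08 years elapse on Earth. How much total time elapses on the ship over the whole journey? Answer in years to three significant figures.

Leg 1: γ = 1/√(1 − 0.467²) = 1/√0.7819 = 1.131; τ_1 = 37.95/1.131 = 33.56 years.
Leg 2: β = 0.726; γ = 1/√(1 − 0.726²) = 1/√0.4729 = 1.454; τ_2 = 24.72/1.454 = 17.00 years.
Leg 3: γ = 1/√(1 − 0.607²) = 1/√0.6316 = 1.258; τ_3 = 23.08/1.258 = 18.34 years.
Total: 33.56 + 17.00 + 18.34 years.

τ = 68.9 years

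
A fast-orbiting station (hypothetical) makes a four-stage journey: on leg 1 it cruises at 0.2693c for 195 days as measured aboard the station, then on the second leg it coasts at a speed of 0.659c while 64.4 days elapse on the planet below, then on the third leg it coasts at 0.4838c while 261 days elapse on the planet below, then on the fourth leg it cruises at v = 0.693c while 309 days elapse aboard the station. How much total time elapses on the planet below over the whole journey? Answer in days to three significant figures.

Leg 1: γ = 1/√(1 − 0.2693²) = 1/√0.9275 = 1.038; Δt_1 = 1.038 × 195 = 202.5 days.
Leg 2: 64.4 days is already measured on the planet below.
Leg 3: 261 days is already measured on the planet below.
Leg 4: γ = 1/√(1 − 0.693²) = 1/√0.5198 = 1.387; Δt_4 = 1.387 × 309 = 428.6 days.
Total: 202.5 + 64.40 + 261.0 + 428.6 days.

Δt = 956 days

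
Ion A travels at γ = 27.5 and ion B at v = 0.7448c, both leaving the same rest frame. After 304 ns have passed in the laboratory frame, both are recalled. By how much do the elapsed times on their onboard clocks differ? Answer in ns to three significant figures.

|τ_A − τ_B| = 192 ns

A: γ = 27.5; τ_A = 304/27.50 = 11.05 ns.
B: γ = 1/√(1 − 0.7448²) = 1/√0.4453 = 1.499; τ_B = 304/1.499 = 202.9 ns.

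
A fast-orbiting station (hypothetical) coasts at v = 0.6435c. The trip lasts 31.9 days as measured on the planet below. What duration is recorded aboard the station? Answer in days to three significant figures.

γ = 1/√(1 − 0.6435²) = 1/√0.5859 = 1.306
The interval measured on the planet below is the dilated one; the clock aboard the station measures the proper time τ = Δt/γ = 31.9/1.306 days.

τ = 24.4 days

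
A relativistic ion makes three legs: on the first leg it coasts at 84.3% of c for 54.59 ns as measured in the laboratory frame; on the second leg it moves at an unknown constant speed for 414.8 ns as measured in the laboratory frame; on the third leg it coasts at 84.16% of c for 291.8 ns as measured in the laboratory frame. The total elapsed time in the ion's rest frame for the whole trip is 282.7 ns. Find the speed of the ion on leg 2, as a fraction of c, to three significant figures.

β = 0.973

Leg 1: β = 0.843; γ = 1/√(1 − 0.843²) = 1/√0.2894 = 1.859; τ_1 = 54.59/1.859 = 29.36 ns.
Leg 2: speed unknown; τ_2 = 414.8/γ_2.
Leg 3: β = 0.8416; γ = 1/√(1 − 0.8416²) = 1/√0.2917 = 1.852; τ_3 = 291.8/1.852 = 157.6 ns.
Total proper time: 29.36 + τ_2 + 157.6 = 282.7, so τ_2 = 282.7 − 187.0 = 95.73 ns.
γ_2 = 414.8/95.73 = 4.333; β = √(1 − 1/γ²) = √0.9467.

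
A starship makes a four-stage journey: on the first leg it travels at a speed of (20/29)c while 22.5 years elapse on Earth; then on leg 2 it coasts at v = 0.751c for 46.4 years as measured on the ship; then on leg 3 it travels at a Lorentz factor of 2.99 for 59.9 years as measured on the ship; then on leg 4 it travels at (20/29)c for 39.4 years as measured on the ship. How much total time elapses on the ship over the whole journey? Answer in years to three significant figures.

Leg 1: γ = 1/√(1 − (20/29)²) = 29/21 ≈ 1.381; τ_1 = 22.5/1.381 = 16.29 years.
Leg 2: 46.4 years is already measured on the ship.
Leg 3: 59.9 years is already measured on the ship.
Leg 4: 39.4 years is already measured on the ship.
Total: 16.29 + 46.40 + 59.90 + 39.40 years.

τ = 162 years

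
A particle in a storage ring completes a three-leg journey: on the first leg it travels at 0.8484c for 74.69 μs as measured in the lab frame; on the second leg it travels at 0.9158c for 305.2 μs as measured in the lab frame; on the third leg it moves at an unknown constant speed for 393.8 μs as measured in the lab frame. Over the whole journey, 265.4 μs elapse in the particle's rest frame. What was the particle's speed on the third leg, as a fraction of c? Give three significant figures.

Leg 1: γ = 1/√(1 − 0.8484²) = 1/√0.2802 = 1.889; τ_1 = 74.69/1.889 = 39.54 μs.
Leg 2: γ = 1/√(1 − 0.9158²) = 1/√0.1613 = 2.490; τ_2 = 305.2/2.490 = 122.6 μs.
Leg 3: speed unknown; τ_3 = 393.8/γ_3.
Total proper time: 39.54 + 122.6 + τ_3 = 265.4, so τ_3 = 265.4 − 162.1 = 103.3 μs.
γ_3 = 393.8/103.3 = 3.813; β = √(1 − 1/γ²) = √0.9312.

β = 0.965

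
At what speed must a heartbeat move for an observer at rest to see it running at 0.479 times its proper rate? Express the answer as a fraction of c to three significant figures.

Rate ratio = 1/γ, so γ = 1/0.479 = 2.088.
β = √(1 − 1/γ²) = √(1 − 0.479²) = √0.7706

β = 0.878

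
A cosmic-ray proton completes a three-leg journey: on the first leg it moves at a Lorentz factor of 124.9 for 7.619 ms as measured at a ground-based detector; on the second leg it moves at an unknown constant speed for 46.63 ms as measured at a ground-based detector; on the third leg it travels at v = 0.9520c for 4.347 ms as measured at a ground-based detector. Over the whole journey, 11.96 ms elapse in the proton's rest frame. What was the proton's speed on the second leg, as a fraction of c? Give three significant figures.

β = 0.974

Leg 1: γ = 124.9; τ_1 = 7.619/124.9 = 0.06100 ms.
Leg 2: speed unknown; τ_2 = 46.63/γ_2.
Leg 3: γ = 1/√(1 − 0.9520²) = 1/√0.09370 = 3.267; τ_3 = 4.347/3.267 = 1.331 ms.
Total proper time: 0.06100 + τ_2 + 1.331 = 11.96, so τ_2 = 11.96 − 1.392 = 10.57 ms.
γ_2 = 46.63/10.57 = 4.412; β = √(1 − 1/γ²) = √0.9486.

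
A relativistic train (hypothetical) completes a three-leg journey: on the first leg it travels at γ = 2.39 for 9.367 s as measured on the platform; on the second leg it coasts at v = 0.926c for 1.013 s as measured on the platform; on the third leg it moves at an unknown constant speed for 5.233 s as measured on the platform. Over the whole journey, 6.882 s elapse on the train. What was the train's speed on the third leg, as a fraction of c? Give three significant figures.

β = 0.870

Leg 1: γ = 2.39; τ_1 = 9.367/2.390 = 3.919 s.
Leg 2: γ = 1/√(1 − 0.926²) = 1/√0.1425 = 2.649; τ_2 = 1.013/2.649 = 0.3824 s.
Leg 3: speed unknown; τ_3 = 5.233/γ_3.
Total proper time: 3.919 + 0.3824 + τ_3 = 6.882, so τ_3 = 6.882 − 4.302 = 2.580 s.
γ_3 = 5.233/2.580 = 2.028; β = √(1 − 1/γ²) = √0.7569.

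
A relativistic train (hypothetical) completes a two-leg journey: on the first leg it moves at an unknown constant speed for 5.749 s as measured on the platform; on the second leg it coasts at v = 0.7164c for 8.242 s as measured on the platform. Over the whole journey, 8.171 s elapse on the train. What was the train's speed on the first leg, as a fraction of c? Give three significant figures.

Leg 1: speed unknown; τ_1 = 5.749/γ_1.
Leg 2: γ = 1/√(1 − 0.7164²) = 1/√0.4868 = 1.433; τ_2 = 8.242/1.433 = 5.750 s.
Total proper time: τ_1 + 5.750 = 8.171, so τ_1 = 8.171 − 5.750 = 2.421 s.
γ_1 = 5.749/2.421 = 2.375; β = √(1 − 1/γ²) = √0.8227.

β = 0.907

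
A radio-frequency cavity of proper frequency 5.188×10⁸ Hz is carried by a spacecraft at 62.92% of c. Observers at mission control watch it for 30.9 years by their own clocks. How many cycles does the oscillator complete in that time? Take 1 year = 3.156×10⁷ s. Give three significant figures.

β = 0.6292; γ = 1/√(1 − 0.6292²) = 1/√0.6041 = 1.287
During 30.9 years of lab time, the oscillator's proper time advances by τ = Δt/γ = 30.9/1.287 = 24.02 years = 7.580×10⁸ s.
N = f × τ = 5.188×10⁸ × 7.580×10⁸ = 3.932×10¹⁷.

N = 3.93×10¹⁷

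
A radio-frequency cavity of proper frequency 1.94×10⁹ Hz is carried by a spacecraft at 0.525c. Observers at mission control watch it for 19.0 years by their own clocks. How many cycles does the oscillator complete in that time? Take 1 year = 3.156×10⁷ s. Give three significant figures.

γ = 1/√(1 − 0.525²) = 1/√0.7244 = 1.175
During 19.0 years of lab time, the oscillator's proper time advances by τ = Δt/γ = 19.0/1.175 = 16.17 years = 5.104×10⁸ s.
N = f × τ = 1.94×10⁹ × 5.104×10⁸ = 9.901×10¹⁷.

N = 9.90×10¹⁷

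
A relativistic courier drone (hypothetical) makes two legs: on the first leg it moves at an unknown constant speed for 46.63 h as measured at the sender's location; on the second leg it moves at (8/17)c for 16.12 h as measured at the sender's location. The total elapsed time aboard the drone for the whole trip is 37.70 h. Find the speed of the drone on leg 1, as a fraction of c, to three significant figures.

β = 0.864

Leg 1: speed unknown; τ_1 = 46.63/γ_1.
Leg 2: γ = 1/√(1 − (8/17)²) = 17/15 ≈ 1.133; τ_2 = 16.12/1.133 = 14.22 h.
Total proper time: τ_1 + 14.22 = 37.70, so τ_1 = 37.70 − 14.22 = 23.48 h.
γ_1 = 46.63/23.48 = 1.986; β = √(1 − 1/γ²) = √0.7465.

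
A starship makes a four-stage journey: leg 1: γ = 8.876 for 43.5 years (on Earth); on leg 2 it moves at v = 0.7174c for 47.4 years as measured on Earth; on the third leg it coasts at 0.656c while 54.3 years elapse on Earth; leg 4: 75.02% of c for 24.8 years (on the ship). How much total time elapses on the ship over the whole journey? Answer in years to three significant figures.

τ = 104 years

Leg 1: γ = 8.876; τ_1 = 43.5/8.876 = 4.901 years.
Leg 2: γ = 1/√(1 − 0.7174²) = 1/√0.4853 = 1.435; τ_2 = 47.4/1.435 = 33.02 years.
Leg 3: γ = 1/√(1 − 0.656²) = 1/√0.5697 = 1.325; τ_3 = 54.3/1.325 = 40.98 years.
Leg 4: 24.8 years is already measured on the ship.
Total: 4.901 + 33.02 + 40.98 + 24.80 years.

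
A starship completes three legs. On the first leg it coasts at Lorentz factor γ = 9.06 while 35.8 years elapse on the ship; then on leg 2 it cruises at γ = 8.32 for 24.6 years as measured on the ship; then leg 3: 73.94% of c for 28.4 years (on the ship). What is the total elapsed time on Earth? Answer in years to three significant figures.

Δt = 571 years

Leg 1: γ = 9.06; Δt_1 = 9.060 × 35.8 = 324.3 years.
Leg 2: γ = 8.32; Δt_2 = 8.320 × 24.6 = 204.7 years.
Leg 3: β = 0.7394; γ = 1/√(1 − 0.7394²) = 1/√0.4533 = 1.485; Δt_3 = 1.485 × 28.4 = 42.18 years.
Total: 324.3 + 204.7 + 42.18 years.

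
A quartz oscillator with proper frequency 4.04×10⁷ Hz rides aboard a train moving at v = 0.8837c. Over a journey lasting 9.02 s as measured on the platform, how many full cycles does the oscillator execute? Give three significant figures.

N = 1.71×10⁸

γ = 1/√(1 − 0.8837²) = 1/√0.2191 = 2.137
The oscillator's own cycle count is N = f × τ where τ is the proper time on the train. τ = Δt/γ = 9.02/2.137 = 4.222 s = 4.222×10⁰ s.
N = 4.04×10⁷ × 4.222×10⁰ = 1.706×10⁸.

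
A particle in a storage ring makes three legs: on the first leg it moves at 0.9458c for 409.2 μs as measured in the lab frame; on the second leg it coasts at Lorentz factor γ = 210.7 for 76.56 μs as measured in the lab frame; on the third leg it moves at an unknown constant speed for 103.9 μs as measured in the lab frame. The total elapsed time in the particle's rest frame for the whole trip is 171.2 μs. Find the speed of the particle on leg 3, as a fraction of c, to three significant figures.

Leg 1: γ = 1/√(1 − 0.9458²) = 1/√0.1055 = 3.079; τ_1 = 409.2/3.079 = 132.9 μs.
Leg 2: γ = 210.7; τ_2 = 76.56/210.7 = 0.3634 μs.
Leg 3: speed unknown; τ_3 = 103.9/γ_3.
Total proper time: 132.9 + 0.3634 + τ_3 = 171.2, so τ_3 = 171.2 − 133.3 = 37.95 μs.
γ_3 = 103.9/37.95 = 2.738; β = √(1 − 1/γ²) = √0.8666.

β = 0.931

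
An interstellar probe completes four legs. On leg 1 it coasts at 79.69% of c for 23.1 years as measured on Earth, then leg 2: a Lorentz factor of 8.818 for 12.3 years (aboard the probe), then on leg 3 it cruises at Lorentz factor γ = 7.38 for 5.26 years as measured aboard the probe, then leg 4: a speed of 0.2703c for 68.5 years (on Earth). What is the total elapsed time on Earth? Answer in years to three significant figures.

Δt = 239 years

Leg 1: 23.1 years is already measured on Earth.
Leg 2: γ = 8.818; Δt_2 = 8.818 × 12.3 = 108.5 years.
Leg 3: γ = 7.38; Δt_3 = 7.380 × 5.26 = 38.82 years.
Leg 4: 68.5 years is already measured on Earth.
Total: 23.10 + 108.5 + 38.82 + 68.50 years.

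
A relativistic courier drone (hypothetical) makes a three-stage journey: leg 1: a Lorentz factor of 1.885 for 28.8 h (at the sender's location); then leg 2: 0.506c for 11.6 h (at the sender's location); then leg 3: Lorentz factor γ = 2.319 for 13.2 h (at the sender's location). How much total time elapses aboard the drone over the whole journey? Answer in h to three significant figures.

Leg 1: γ = 1.885; τ_1 = 28.8/1.885 = 15.28 h.
Leg 2: γ = 1/√(1 − 0.506²) = 1/√0.7440 = 1.159; τ_2 = 11.6/1.159 = 10.01 h.
Leg 3: γ = 2.319; τ_3 = 13.2/2.319 = 5.692 h.
Total: 15.28 + 10.01 + 5.692 h.

τ = 31.0 h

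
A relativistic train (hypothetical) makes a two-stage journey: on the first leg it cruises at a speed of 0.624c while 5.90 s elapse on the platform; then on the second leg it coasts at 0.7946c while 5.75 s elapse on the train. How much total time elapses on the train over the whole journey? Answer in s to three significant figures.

Leg 1: γ = 1/√(1 − 0.624²) = 1/√0.6106 = 1.280; τ_1 = 5.90/1.280 = 4.610 s.
Leg 2: 5.75 s is already measured on the train.
Total: 4.610 + 5.750 s.

τ = 10.4 s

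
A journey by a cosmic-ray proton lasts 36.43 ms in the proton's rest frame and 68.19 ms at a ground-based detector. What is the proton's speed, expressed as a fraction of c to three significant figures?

v = 0.845c

The proper time is measured in the proton's rest frame (both events occur at the proton's location); Δt is measured at a ground-based detector. γ = Δt/τ = 68.19/36.43 = 1.872.
β = √(1 − 1/γ²) = √(1 − 0.2854) = √0.7146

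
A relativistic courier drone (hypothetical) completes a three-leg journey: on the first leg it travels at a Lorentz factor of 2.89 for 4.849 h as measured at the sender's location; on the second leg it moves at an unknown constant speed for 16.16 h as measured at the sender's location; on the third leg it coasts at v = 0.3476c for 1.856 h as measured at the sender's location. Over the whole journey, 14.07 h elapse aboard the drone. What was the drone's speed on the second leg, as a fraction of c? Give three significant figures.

β = 0.752

Leg 1: γ = 2.89; τ_1 = 4.849/2.890 = 1.678 h.
Leg 2: speed unknown; τ_2 = 16.16/γ_2.
Leg 3: γ = 1/√(1 − 0.3476²) = 1/√0.8792 = 1.067; τ_3 = 1.856/1.067 = 1.740 h.
Total proper time: 1.678 + τ_2 + 1.740 = 14.07, so τ_2 = 14.07 − 3.418 = 10.65 h.
γ_2 = 16.16/10.65 = 1.517; β = √(1 − 1/γ²) = √0.5655.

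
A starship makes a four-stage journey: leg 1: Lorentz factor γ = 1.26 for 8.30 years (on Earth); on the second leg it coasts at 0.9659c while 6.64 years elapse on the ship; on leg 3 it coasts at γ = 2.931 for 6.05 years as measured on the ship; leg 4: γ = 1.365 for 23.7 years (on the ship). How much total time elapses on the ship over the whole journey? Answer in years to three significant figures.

τ = 43.0 years

Leg 1: γ = 1.26; τ_1 = 8.30/1.260 = 6.587 years.
Leg 2: 6.64 years is already measured on the ship.
Leg 3: 6.05 years is already measured on the ship.
Leg 4: 23.7 years is already measured on the ship.
Total: 6.587 + 6.640 + 6.050 + 23.70 years.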